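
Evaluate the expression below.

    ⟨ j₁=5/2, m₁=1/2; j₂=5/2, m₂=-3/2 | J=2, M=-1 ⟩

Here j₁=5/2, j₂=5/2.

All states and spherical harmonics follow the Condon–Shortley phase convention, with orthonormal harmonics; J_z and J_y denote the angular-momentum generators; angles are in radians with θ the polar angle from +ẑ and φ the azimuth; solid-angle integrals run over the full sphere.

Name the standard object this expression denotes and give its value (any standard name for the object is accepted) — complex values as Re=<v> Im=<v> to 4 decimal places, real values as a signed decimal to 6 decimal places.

This is a Clebsch–Gordan (vector-coupling) coefficient.
triangle: 3!·2!·2!/8! = 24/40320
(j±m)!: 3!·2!·1!·4!·1!·3! = 1728
prefactor² = (2J+1)·Δ·N² = 36/7
  k=0: +1/(0!·3!·2!·1!·0!·1!) = 1/12
  k=1: −1/(1!·2!·1!·0!·1!·2!) = -1/4
Σ = -1/6  ⇒  CG² = 36/7·(-1/6)² = 1/7
CG = −√(1/7) = -0.377964

Clebsch–Gordan coefficient, −√(1/7) ≈ -0.377964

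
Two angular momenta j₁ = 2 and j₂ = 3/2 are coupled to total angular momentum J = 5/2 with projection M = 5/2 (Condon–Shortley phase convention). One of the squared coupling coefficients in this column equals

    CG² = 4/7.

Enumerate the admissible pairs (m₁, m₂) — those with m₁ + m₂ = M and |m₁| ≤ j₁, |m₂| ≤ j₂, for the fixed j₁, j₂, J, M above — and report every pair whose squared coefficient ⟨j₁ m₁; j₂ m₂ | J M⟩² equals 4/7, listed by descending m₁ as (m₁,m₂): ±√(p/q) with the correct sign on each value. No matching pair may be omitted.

(2,1/2): +√(4/7)

Admissible pairs with m₁+m₂ = M = 5/2: (1,3/2), (2,1/2)
  (m₁,m₂)=(2,1/2): CG² = 4/7, CG = +√(4/7)   ← matches the target
  (m₁,m₂)=(1,3/2): CG² = 3/7, CG = −√(3/7)
Pairs with CG² = 4/7: (2,1/2): +√(4/7)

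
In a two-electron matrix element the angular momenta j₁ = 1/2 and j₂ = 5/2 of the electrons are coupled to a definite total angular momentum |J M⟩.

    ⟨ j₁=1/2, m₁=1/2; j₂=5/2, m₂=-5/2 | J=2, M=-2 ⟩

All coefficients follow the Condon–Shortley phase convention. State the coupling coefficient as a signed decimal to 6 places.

+√(5/6) = +0.912871

√[5·1!0!4!/6! · 1!0!0!5!0!4!] = √(480)
  +(−1)^0/∏(0,1,0,0,0,4)! = 1/24  (running 1/24)
⟨..|..⟩ = √(480)·(1/24) = +0.912871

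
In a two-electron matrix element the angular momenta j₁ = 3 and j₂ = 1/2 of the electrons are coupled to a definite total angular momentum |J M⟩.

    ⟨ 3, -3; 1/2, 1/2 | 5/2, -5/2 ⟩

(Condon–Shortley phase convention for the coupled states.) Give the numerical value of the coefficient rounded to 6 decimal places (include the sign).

triangle: 1!*5!*0!/7! = 120/5040
(j±m)!: 0!*6!*1!*0!*0!*5! = 86400
prefactor² = (2J+1)*Δ*N² = 86400/7
  k=1: −1/(1!*0!*5!*0!*0!*0!) = -1/120
Σ = -1/120  ⇒  CG² = 86400/7*(-1/120)² = 6/7
CG = −√(6/7) = -0.925820

−√(6/7) ≈ -0.925820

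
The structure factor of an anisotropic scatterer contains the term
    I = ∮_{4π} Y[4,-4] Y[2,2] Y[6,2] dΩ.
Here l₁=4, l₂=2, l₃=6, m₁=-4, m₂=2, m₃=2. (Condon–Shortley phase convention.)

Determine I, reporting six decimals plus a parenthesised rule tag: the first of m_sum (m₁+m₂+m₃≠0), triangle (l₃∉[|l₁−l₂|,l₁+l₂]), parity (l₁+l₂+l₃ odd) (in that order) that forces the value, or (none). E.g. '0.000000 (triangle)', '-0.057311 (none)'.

Checks pass: Σm=0; 12 even; l₃=6∈[2,6].
(2·4+1)(2·2+1)(2·6+1) = 585
Δ: 0! 8! 4! / 13! → 1/6435
sum: t=0:+1/2304 = 1/2304
3j²(4 2 6; 0 0 0) = Δ·Π!·Σ² = 5/143  (sign +1)
sum: t=0:+1/967680 = 1/967680
3j²(4 2 6; -4 2 2) = Δ·Π!·Σ² = 1/6435  (sign +1)
combine: 4πI² = 585·5/143·1/6435 = 5/1573
take √, sign +1: I = 0.01590434
No selection rule forces the value: the integral is nonzero (none).

0.015904 (none)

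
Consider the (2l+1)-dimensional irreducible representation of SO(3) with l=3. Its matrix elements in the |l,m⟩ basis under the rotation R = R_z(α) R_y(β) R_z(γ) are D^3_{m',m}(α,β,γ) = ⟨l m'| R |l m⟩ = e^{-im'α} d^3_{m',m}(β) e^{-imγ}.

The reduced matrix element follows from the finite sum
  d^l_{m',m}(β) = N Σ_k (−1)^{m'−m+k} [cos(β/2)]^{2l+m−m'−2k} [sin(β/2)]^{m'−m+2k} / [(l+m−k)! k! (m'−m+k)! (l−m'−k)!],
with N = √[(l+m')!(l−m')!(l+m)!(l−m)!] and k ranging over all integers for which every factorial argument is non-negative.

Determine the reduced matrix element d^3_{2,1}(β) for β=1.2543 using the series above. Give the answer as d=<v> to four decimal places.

d=0.0326

d^3_{2,1}(β=1.2543) via the finite sum:
Half-angle: c=0.809703, s=0.586839. N=√(120·1·24·2)=75.894664
Admissible k: 0..1 (factorial args all ≥0)
  k=0: (−1)^1·75.8947/(24)·0.8097^5·0.5868^1 = -0.645876
  k=1: (−1)^2·75.8947/(12)·0.8097^3·0.5868^3 = +0.678525
d^3_{2,1}(1.2543) = -0.645876 +0.678525 = +0.032649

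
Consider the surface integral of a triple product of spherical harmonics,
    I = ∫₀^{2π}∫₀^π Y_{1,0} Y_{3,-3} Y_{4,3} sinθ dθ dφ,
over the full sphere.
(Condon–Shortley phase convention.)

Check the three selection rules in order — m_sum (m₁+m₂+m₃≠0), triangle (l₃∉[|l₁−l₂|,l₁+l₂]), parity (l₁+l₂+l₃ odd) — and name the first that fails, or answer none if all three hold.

none

azimuthal sum: 0 − 3 + 3 = 0  ✓
2 ≤ 4 ≤ 4 (triangle on l)  ✓
L = 1 + 3 + 4 = 8 (even)  ✓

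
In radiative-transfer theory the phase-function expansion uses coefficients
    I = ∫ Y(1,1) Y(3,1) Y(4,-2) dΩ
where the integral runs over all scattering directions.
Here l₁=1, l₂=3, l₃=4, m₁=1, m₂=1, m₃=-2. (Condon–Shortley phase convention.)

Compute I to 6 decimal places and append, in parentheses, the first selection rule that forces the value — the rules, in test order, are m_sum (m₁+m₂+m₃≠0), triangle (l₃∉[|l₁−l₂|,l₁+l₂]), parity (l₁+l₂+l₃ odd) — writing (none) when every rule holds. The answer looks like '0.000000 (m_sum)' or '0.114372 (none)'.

m-sum 0 ✓  L=8 even ✓  2≤4≤4 ✓
Π(2lᵢ+1) = 3×7×9 = 189
triangle coeff Δ(1,3,4) = 1/252
Σ_t [0,0]: t=0:+1/36 = 1/36
(3j)²=4/63 [(1 3 4; 0 0 0)], sign=+1
Σ_t [0,0]: t=0:+1/96 = 1/96
(3j)²=5/84 [(1 3 4; 1 1 -2)], sign=+1
⇒ 4πI² = 5/7
I = (+1)√(5/7/(4π)) = 0.23841361
No selection rule forces the value: the integral is nonzero (none).

0.238414 (none)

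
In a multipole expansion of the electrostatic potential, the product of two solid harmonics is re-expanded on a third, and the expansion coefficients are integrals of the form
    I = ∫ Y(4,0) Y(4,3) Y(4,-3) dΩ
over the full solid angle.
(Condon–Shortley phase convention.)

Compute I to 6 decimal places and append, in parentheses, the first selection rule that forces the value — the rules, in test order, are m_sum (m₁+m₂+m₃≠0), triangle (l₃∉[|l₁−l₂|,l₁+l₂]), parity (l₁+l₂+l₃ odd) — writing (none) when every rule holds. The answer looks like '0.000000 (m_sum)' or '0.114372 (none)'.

0.159788 (none)

Checks pass: Σm=0; 12 even; l₃=4∈[0,8].
(2·4+1)(2·4+1)(2·4+1) = 729
Δ: 4! 4! 4! / 13! → 1/450450
sum: t=0:+1/13824 t=1:−1/216 t=2:+1/64 t=3:−1/216 t=4:+1/13824 = 5/768
3j²(4 4 4; 0 0 0) = Δ·Π!·Σ² = 18/1001  (sign +1)
sum: t=3:−1/864 t=4:+1/3456 = -1/1152
3j²(4 4 4; 0 3 -3) = Δ·Π!·Σ² = 7/286  (sign +1)
combine: 4πI² = 729·18/1001·7/286 = 6561/20449
take √, sign +1: I = 0.15978796
No selection rule forces the value: the integral is nonzero (none).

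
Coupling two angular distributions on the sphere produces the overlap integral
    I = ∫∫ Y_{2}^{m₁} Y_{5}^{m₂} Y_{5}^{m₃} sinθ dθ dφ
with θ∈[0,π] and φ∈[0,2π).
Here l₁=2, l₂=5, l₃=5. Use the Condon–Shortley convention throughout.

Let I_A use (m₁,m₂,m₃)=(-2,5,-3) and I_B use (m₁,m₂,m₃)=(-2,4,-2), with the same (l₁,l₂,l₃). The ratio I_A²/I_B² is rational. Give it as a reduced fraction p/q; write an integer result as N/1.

l's match ⇒ only the (l;m) 3-j factors differ between A and B.
A: triangle coeff Δ(2,5,5) = 1/38610; Σ_t [2,2]: t=2:+1/161280 = 1/161280; (3j)²=1/143 [(2 5 5; -2 5 -3)], sign=+1
B: triangle coeff Δ(2,5,5) = 1/38610; Σ_t [2,2]: t=2:+1/20160 = 1/20160; (3j)²=12/715 [(2 5 5; -2 4 -2)], sign=-1
I_A²/I_B² = (1/143)/(12/715) = 5/12

5/12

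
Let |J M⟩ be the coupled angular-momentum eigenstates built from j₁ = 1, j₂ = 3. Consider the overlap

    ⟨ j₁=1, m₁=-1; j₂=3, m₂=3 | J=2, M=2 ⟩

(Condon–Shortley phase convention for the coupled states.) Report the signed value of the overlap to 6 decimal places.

+√(5/7) ≈ +0.845154

triangle: 2!×0!×4!/7! = 48/5040
(j±m)!: 0!×2!×6!×0!×4!×0! = 34560
prefactor² = (2J+1)×Δ×N² = 11520/7
  k=2: +1/(2!×0!×0!×4!×0!×0!) = 1/48
Σ = 1/48  ⇒  CG² = 11520/7×(1/48)² = 5/7
CG = +√(5/7) = +0.845154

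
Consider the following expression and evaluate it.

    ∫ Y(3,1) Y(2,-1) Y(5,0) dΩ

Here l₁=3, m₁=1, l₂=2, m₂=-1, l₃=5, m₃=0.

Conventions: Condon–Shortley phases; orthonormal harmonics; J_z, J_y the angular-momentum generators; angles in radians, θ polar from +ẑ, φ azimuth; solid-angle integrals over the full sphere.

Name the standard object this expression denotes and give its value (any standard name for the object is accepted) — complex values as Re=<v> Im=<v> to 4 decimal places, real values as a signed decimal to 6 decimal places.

Gaunt coefficient, +0.169433

This is a Gaunt coefficient — the integral of a triple product of spherical harmonics over the sphere.
m-sum 0 ✓  L=10 even ✓  1≤5≤5 ✓
Π(2lᵢ+1) = 7×5×11 = 385
triangle coeff Δ(3,2,5) = 1/2310
Σ_t [0,0]: t=0:+1/144 = 1/144
(3j)²=10/231 [(3 2 5; 0 0 0)], sign=-1
Σ_t [0,0]: t=0:+1/288 = 1/288
(3j)²=5/231 [(3 2 5; 1 -1 0)], sign=-1
⇒ 4πI² = 250/693
I = (+1)√(250/693/(4π)) = 0.16943318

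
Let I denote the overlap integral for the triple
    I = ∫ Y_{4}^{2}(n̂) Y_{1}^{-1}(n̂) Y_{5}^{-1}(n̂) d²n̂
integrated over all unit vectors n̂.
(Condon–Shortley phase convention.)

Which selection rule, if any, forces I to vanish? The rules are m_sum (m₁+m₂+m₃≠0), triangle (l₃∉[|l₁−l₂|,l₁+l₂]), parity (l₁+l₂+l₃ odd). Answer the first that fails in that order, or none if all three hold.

none

Σmᵢ = 0  ✓
l₃∈[|l₁−l₂|,l₁+l₂]=[3,5], have l₃=5  ✓
Σlᵢ = 10 ⇒ even  ✓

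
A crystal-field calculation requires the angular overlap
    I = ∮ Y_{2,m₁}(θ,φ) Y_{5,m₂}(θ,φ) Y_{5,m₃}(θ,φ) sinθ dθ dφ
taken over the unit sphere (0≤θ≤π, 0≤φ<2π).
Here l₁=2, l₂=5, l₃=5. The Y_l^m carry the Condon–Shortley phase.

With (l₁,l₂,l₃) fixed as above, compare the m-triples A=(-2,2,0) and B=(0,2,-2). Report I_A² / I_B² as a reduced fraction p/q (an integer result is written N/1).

l's match ⇒ only the (l;m) 3-j factors differ between A and B.
A: triangle coeff Δ(2,5,5) = 1/38610; Σ_t [2,2]: t=2:+1/2880 = 1/2880; (3j)²=14/429 [(2 5 5; -2 2 0)], sign=-1
B: triangle coeff Δ(2,5,5) = 1/38610; Σ_t [0,2]: t=0:+1/20160 t=1:−1/1440 t=2:+1/2880 = -1/3360; (3j)²=6/715 [(2 5 5; 0 2 -2)], sign=+1
I_A²/I_B² = (14/429)/(6/715) = 35/9

35/9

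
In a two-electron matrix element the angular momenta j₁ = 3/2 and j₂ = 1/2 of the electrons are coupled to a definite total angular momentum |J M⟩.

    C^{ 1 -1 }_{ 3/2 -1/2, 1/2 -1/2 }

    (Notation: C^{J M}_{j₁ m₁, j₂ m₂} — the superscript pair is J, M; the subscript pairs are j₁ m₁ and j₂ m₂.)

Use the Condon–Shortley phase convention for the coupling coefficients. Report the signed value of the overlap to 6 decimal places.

triangle: 1!*2!*0!/4! = 2/24
(j±m)!: 1!*2!*0!*1!*0!*2! = 4
prefactor² = (2J+1)*Δ*N² = 1
  k=0: +1/(0!*1!*2!*0!*0!*0!) = 1/2
Σ = 1/2  ⇒  CG² = 1*(1/2)² = 1/4
CG = +√(1/4) = +0.500000

+0.500000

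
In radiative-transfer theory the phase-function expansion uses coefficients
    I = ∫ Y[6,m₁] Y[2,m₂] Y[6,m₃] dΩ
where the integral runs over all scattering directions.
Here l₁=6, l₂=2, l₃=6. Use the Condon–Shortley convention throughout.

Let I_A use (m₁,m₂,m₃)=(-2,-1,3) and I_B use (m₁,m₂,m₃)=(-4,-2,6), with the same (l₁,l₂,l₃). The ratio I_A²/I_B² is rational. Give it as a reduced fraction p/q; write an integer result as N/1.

Shared (l₁,l₂,l₃)=(6,2,6): N and (l;000)² cancel in I_A²/I_B².
A: Δ = 2!·10!·2!/15! = 1/90090; Racah Σ t=0..1: t=0:+1/161280 t=1:−1/60480 = -1/96768; ⇒ 3j(6 2 6; -2 -1 3)² = 15/1001, sgn +1
B: Δ = 2!·10!·2!/15! = 1/90090; Racah Σ t=0..0: t=0:+1/14515200 = 1/14515200; ⇒ 3j(6 2 6; -4 -2 6)² = 2/455, sgn +1
I_A²/I_B² = (15/1001)/(2/455) = 75/22

75/22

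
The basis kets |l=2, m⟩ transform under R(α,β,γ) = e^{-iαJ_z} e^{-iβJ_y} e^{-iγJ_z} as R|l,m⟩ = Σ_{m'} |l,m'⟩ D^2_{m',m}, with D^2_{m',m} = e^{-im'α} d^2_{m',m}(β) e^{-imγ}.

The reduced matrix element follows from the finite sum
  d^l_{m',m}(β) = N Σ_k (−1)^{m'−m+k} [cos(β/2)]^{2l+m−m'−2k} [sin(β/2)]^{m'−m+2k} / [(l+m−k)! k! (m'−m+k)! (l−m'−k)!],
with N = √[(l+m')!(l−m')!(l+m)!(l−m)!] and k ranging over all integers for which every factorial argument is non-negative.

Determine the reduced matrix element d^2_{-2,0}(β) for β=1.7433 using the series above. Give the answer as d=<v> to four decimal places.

d^2_{-2,0}(β=1.7433) via the finite sum:
With c≡cos(β/2)=0.643565 and s≡sin(β/2)=0.765392, N=[1·24·2·2]^{1/2}=9.797959
k∈{2} keeps every argument non-negative
  k=2: (−1)^0·9.7980/(4)·0.6436^2·0.7654^2 = +0.594330
d^2_{-2,0}(1.7433) = +0.594330

d=0.5943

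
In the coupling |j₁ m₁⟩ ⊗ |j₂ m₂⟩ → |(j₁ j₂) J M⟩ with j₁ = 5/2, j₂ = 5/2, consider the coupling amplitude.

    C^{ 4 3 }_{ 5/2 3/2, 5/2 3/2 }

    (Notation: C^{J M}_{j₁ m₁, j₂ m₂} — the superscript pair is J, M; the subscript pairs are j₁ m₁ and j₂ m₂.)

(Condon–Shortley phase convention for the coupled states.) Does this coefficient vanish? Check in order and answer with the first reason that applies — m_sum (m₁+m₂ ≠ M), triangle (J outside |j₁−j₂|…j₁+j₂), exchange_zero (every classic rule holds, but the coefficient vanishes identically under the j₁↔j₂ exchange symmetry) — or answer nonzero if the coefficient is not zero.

m-sum: m₁+m₂ = 3/2+3/2 = 3, M = 3  ✓
triangle: |j₁−j₂| = 0 ≤ J = 4 ≤ j₁+j₂ = 5  ✓
exchange: j₁=j₂ and m₁=m₂, and (−1)^(j₁+j₂−J) = (−1)^1 = −1 forces ⟨j₁m₁;j₂m₂|JM⟩ = −⟨j₂m₂;j₁m₁|JM⟩ = −⟨j₁m₁;j₂m₂|JM⟩ ⇒ the coefficient vanishes identically
Racah sum check: Σ_k collapses to 0 ⇒ CG = 0

exchange_zero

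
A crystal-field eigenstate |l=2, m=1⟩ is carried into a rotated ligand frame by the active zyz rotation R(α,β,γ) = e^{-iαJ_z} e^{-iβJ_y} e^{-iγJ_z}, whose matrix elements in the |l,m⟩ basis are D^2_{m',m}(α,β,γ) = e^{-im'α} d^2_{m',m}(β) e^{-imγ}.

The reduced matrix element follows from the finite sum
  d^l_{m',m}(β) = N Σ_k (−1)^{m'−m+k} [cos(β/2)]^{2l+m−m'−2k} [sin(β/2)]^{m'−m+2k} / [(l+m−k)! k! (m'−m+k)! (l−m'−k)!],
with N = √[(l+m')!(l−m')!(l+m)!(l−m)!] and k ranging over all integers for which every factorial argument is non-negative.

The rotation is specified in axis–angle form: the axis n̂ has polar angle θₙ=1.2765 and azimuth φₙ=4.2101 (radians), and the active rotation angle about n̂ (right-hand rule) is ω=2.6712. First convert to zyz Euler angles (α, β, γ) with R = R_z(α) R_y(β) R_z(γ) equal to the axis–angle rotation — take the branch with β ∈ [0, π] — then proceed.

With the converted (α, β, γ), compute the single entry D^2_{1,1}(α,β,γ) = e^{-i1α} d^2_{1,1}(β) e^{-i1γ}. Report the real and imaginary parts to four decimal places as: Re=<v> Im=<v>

Axis–angle → zyz. n̂ = (sinθₙcosφₙ, sinθₙsinφₙ, cosθₙ) = (-0.460735, -0.838800, +0.290067), ω = 2.6712.
R = I cosω + sinω [n̂]ₓ + (1−cosω) n̂n̂ᵀ gives
  R = [-0.489893, +0.599486, -0.632947; +0.862423, +0.439364, -0.251368; +0.127402, -0.669012, -0.732251]
β = atan2(√(R₁₃²+R₂₃²), R₃₃) = 2.392418; α = atan2(R₂₃, R₁₃) mod 2π = 3.519631; γ = atan2(R₃₂, −R₃₁) mod 2π = 4.524209
First d^2_{1,1}(β=2.3924), then the phase factors e^{-i(1)α} and e^{-i(1)γ}:
Half-angle: c=0.365888, s=0.930659. N=√(6·1·6·1)=6.000000
k: max(0,(1)−(1))=0 … min(2+(1),2−(1))=1
  k=0: (−1)^0·6.0000/(6)·0.3659^4·0.9307^0 = +0.017922
  k=1: (−1)^1·6.0000/(2)·0.3659^2·0.9307^2 = -0.347856
d^2_{1,1}(2.3924) = +0.017922 -0.347856 = -0.329933
Phases: e^{-i·(1)·3.5196}=-0.929391+0.369098i, e^{-i·(1)·4.5242}=-0.187072+0.982346i ⇒ D=+0.062265+0.324005i

Re=0.0623 Im=0.3240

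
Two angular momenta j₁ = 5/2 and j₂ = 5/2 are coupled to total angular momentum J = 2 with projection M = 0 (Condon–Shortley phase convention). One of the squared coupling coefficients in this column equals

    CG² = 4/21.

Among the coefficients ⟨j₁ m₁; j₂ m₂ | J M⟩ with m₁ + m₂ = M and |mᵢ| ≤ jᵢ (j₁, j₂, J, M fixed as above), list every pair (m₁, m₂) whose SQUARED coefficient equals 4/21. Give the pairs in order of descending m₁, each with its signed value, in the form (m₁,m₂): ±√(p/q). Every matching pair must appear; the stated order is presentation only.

Admissible pairs with m₁+m₂ = M = 0: (-5/2,5/2), (-3/2,3/2), (-1/2,1/2), (1/2,-1/2), (3/2,-3/2), (5/2,-5/2)
  (m₁,m₂)=(5/2,-5/2): CG² = 25/84, CG = +√(25/84)
  (m₁,m₂)=(3/2,-3/2): CG² = 1/84, CG = +√(1/84)
  (m₁,m₂)=(1/2,-1/2): CG² = 4/21, CG = −√(4/21)   ← matches the target
  (m₁,m₂)=(-1/2,1/2): CG² = 4/21, CG = +√(4/21)   ← matches the target
  (m₁,m₂)=(-3/2,3/2): CG² = 1/84, CG = −√(1/84)
  (m₁,m₂)=(-5/2,5/2): CG² = 25/84, CG = −√(25/84)
Pairs with CG² = 4/21: (1/2,-1/2): −√(4/21); (-1/2,1/2): +√(4/21)

(1/2,-1/2): −√(4/21); (-1/2,1/2): +√(4/21)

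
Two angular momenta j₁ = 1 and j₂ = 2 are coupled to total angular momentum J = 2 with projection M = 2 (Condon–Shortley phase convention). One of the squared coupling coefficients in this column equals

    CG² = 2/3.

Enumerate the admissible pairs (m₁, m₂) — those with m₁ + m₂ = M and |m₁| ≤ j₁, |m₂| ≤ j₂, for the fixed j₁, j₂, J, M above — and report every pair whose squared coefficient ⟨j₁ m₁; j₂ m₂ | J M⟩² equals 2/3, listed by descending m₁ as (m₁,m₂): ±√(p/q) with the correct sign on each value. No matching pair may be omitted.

(0,2): −√(2/3)

Admissible pairs with m₁+m₂ = M = 2: (0,2), (1,1)
  (m₁,m₂)=(1,1): CG² = 1/3, CG = +√(1/3)
  (m₁,m₂)=(0,2): CG² = 2/3, CG = −√(2/3)   ← matches the target
Pairs with CG² = 2/3: (0,2): −√(2/3)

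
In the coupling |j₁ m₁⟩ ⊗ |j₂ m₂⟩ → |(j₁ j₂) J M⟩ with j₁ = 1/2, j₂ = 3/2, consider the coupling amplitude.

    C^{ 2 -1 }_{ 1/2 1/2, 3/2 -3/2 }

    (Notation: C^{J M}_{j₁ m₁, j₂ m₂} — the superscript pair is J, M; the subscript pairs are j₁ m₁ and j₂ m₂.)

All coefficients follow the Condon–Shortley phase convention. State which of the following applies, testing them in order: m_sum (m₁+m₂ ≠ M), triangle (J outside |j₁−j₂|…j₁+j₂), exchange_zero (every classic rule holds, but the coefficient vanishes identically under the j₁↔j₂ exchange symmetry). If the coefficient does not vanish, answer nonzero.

nonzero

m-sum: m₁+m₂ = 1/2+(-3/2) = -1, M = -1  ✓
triangle: |j₁−j₂| = 1 ≤ J = 2 ≤ j₁+j₂ = 2  ✓
exchange: j₁≠j₂ or m₁≠m₂ — the exchange symmetry imposes no constraint here
value check: CG = +√(1/4) = +0.500000 ≠ 0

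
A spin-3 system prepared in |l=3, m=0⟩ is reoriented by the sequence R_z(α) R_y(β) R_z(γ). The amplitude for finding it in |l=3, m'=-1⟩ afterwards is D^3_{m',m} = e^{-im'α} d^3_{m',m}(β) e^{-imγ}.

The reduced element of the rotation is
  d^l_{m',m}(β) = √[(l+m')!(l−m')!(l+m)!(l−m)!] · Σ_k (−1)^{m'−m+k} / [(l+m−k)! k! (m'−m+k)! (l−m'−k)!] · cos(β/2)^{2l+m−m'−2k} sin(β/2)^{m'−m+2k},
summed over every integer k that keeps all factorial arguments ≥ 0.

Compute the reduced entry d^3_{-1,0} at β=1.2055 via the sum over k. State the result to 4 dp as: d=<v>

d^3_{-1,0}(β=1.2055) via the finite sum:
Half-angle: c=0.823780, s=0.566910. N=√(2·24·6·6)=41.569219
Admissible k: 1..3 (factorial args all ≥0)
  k=1: (−1)^0·41.5692/(12)·0.8238^5·0.5669^1 = +0.745007
  k=2: (−1)^1·41.5692/(4)·0.8238^3·0.5669^3 = -1.058492
  k=3: (−1)^2·41.5692/(12)·0.8238^1·0.5669^5 = +0.167098
d^3_{-1,0}(1.2055) = +0.745007 -1.058492 +0.167098 = -0.146387

d=-0.1464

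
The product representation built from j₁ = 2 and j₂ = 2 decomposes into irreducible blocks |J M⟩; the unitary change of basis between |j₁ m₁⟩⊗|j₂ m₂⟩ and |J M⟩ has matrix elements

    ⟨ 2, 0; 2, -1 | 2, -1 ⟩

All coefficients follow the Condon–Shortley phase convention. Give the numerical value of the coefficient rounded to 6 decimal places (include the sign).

triangle: 2!*2!*2!/7! = 8/5040
(j±m)!: 2!*2!*1!*3!*1!*3! = 144
prefactor² = (2J+1)*Δ*N² = 8/7
  k=0: +1/(0!*2!*2!*1!*0!*1!) = 1/4
  k=1: −1/(1!*1!*1!*0!*1!*2!) = -1/2
Σ = -1/4  ⇒  CG² = 8/7*(-1/4)² = 1/14
CG = −√(1/14) = -0.267261

-0.267261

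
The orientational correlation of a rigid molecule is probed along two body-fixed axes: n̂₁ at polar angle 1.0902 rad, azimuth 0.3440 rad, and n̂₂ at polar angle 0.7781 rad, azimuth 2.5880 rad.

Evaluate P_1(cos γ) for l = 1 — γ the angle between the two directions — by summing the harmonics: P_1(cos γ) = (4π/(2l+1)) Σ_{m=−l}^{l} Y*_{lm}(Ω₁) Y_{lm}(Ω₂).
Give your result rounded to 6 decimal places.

Addition theorem: P_1(cos γ) = (4π/3) Σ_m Y*_{lm}(Ω₁) Y_{lm}(Ω₂), m = −1…1:
  m=-1: Y*=+0.288408+0.103320i  Y=-0.206291-0.127500i  product -0.046323-0.058086i
  m=+0: Y*=+0.225885-0.000000i  Y=+0.348006+0.000000i  product +0.078609+0.000000i
  m=+1: Y*=-0.288408+0.103320i  Y=+0.206291-0.127500i  product -0.046323+0.058086i
Σ over m = -0.014036+0.000000i; ×(4π/3) → -0.058792+0.000000i. Real part: -0.058792

-0.058792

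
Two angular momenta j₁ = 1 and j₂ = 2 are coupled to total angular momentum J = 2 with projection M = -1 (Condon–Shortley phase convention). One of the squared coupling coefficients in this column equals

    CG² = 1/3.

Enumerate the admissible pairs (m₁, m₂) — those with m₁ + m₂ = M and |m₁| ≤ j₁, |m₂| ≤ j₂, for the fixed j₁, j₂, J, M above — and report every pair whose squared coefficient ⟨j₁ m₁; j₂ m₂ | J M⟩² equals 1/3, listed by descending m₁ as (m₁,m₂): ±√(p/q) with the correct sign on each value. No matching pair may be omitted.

(1,-2): +√(1/3)

Admissible pairs with m₁+m₂ = M = -1: (-1,0), (0,-1), (1,-2)
  (m₁,m₂)=(1,-2): CG² = 1/3, CG = +√(1/3)   ← matches the target
  (m₁,m₂)=(0,-1): CG² = 1/6, CG = +√(1/6)
  (m₁,m₂)=(-1,0): CG² = 1/2, CG = −√(1/2)
Pairs with CG² = 1/3: (1,-2): +√(1/3)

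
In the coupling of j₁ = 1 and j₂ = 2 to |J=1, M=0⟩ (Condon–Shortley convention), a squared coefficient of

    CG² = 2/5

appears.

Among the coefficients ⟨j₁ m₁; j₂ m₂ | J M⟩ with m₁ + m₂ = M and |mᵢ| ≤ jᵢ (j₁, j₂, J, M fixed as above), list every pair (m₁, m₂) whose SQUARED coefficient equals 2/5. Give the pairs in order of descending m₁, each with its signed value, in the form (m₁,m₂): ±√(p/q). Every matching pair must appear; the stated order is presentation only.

Admissible pairs with m₁+m₂ = M = 0: (-1,1), (0,0), (1,-1)
  (m₁,m₂)=(1,-1): CG² = 3/10, CG = +√(3/10)
  (m₁,m₂)=(0,0): CG² = 2/5, CG = −√(2/5)   ← matches the target
  (m₁,m₂)=(-1,1): CG² = 3/10, CG = +√(3/10)
Pairs with CG² = 2/5: (0,0): −√(2/5)

(0,0): −√(2/5)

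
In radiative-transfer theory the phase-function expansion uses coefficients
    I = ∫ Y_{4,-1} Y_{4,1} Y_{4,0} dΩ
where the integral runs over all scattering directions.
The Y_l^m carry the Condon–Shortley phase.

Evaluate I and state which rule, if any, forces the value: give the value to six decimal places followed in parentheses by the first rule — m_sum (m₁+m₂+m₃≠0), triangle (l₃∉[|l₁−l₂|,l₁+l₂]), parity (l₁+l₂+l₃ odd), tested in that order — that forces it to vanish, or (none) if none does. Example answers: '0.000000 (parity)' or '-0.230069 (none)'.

m-sum 0 ✓  L=12 even ✓  0≤4≤8 ✓
Π(2lᵢ+1) = 9×9×9 = 729
triangle coeff Δ(4,4,4) = 1/450450
Σ_t [0,4]: t=0:+1/13824 t=1:−1/216 t=2:+1/64 t=3:−1/216 t=4:+1/13824 = 5/768
(3j)²=18/1001 [(4 4 4; 0 0 0)], sign=+1
Σ_t [1,4]: t=1:−1/3456 t=2:+1/144 t=3:−1/96 t=4:+1/864 = -1/384
(3j)²=9/2002 [(4 4 4; -1 1 0)], sign=-1
⇒ 4πI² = 59049/1002001
I = (-1)√(59049/1002001/(4π)) = -0.06848055
No selection rule forces the value: the integral is nonzero (none).

-0.068481 (none)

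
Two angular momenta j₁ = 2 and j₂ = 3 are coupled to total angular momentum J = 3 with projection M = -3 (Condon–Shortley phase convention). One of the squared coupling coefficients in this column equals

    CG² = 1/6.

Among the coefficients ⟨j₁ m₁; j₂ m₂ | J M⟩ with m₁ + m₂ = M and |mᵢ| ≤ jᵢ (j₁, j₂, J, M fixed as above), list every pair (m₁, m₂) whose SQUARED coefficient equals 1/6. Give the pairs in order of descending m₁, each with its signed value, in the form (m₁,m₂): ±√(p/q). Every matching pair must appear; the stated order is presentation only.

Admissible pairs with m₁+m₂ = M = -3: (-2,-1), (-1,-2), (0,-3)
  (m₁,m₂)=(0,-3): CG² = 5/12, CG = +√(5/12)
  (m₁,m₂)=(-1,-2): CG² = 5/12, CG = −√(5/12)
  (m₁,m₂)=(-2,-1): CG² = 1/6, CG = +√(1/6)   ← matches the target
Pairs with CG² = 1/6: (-2,-1): +√(1/6)

(-2,-1): +√(1/6)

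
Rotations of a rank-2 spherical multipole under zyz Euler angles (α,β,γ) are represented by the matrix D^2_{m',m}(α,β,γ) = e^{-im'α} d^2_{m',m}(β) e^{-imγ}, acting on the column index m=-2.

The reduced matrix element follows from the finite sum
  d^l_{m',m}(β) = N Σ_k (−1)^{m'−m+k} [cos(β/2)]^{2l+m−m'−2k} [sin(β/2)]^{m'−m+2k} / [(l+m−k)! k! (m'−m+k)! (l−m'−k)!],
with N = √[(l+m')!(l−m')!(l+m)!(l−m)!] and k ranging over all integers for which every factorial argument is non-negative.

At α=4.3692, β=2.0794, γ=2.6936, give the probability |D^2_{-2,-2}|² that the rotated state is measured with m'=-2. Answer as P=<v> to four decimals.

P=0.0043

D^2_{-2,-2}(4.3692,2.0794,2.6936) = e^{-i·-2·4.3692}·d^2_{-2,-2}(2.0794)·e^{-i·-2·2.6936}. Compute d first:
Half-angle: c=0.506479, s=0.862252. N=√(1·24·1·24)=24.000000
k∈{0} keeps every argument non-negative
  k=0: (−1)^0·24.0000/(24)·0.5065^4·0.8623^0 = +0.065803
d^2_{-2,-2}(2.0794) = +0.065803
|D^2_{-2,-2}|² = |d^2_{-2,-2}(β)|² = (+0.065803)² = 0.004330 (the z-rotation phases have unit modulus)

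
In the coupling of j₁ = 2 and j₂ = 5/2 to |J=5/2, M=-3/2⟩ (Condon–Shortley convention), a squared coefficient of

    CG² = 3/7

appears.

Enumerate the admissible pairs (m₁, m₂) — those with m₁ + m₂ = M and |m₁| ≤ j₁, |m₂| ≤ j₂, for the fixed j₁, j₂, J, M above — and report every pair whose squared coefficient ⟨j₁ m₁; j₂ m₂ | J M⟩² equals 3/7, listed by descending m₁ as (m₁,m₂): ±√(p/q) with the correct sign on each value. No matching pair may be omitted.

(1,-5/2): +√(3/7)

Admissible pairs with m₁+m₂ = M = -3/2: (-2,1/2), (-1,-1/2), (0,-3/2), (1,-5/2)
  (m₁,m₂)=(1,-5/2): CG² = 3/7, CG = +√(3/7)   ← matches the target
  (m₁,m₂)=(0,-3/2): CG² = 1/70, CG = −√(1/70)
  (m₁,m₂)=(-1,-1/2): CG² = 6/35, CG = −√(6/35)
  (m₁,m₂)=(-2,1/2): CG² = 27/70, CG = +√(27/70)
Pairs with CG² = 3/7: (1,-5/2): +√(3/7)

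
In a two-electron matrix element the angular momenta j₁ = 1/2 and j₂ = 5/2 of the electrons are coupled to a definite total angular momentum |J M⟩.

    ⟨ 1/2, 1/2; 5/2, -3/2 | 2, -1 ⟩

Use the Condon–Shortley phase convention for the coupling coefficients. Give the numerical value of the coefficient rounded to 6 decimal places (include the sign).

+√(2/3) ≈ +0.816497

triangle: 1!*0!*4!/6! = 24/720
(j±m)!: 1!*0!*1!*4!*1!*3! = 144
prefactor² = (2J+1)*Δ*N² = 24
  k=0: +1/(0!*1!*0!*1!*0!*3!) = 1/6
Σ = 1/6  ⇒  CG² = 24*(1/6)² = 2/3
CG = +√(2/3) = +0.816497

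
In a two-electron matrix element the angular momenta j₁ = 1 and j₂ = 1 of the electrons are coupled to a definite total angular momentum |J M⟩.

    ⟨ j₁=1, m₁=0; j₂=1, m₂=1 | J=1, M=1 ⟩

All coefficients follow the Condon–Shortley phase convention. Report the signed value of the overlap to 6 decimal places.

j₁+j₂−J=1  J+j₁−j₂=1  J−j₁+j₂=1  j₁+j₂+J+1=4
(j₁±m₁, j₂±m₂, J±M) = (1,1,2,0,2,0)
P² = 1/2
sum k=1..1:
  [1] −1/1 = -1
S = -1
C² = P²·S² = 1/2 ; C = -0.707107

−√(1/2) = -0.707107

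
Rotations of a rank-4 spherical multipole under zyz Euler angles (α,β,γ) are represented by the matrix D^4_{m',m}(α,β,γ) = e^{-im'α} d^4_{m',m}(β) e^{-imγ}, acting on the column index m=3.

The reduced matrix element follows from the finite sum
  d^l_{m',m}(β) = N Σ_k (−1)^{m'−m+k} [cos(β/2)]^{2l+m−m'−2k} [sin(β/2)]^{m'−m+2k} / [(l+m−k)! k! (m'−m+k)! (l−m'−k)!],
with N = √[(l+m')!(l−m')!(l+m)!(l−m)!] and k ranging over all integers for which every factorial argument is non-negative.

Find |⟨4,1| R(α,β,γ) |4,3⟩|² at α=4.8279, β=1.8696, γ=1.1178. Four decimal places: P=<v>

P=0.2154

D^4_{1,3}(4.8279,1.8696,1.1178) = e^{-i·1·4.8279}·d^4_{1,3}(1.8696)·e^{-i·3·1.1178}. Compute d first:
c=cos(1.869600/2)=0.593979, s=sin(1.869600/2)=0.804480; N=√[120·6·5040·1]=1904.940944
The bounds max(0,m−m')=2 and min(l+m,l−m')=3 give 2 terms
  k=2: (−1)^0·1904.9409/(240)·0.5940^6·0.8045^2 = +0.225595
  k=3: (−1)^1·1904.9409/(144)·0.5940^4·0.8045^4 = -0.689709
d^4_{1,3}(1.8696) = +0.225595 -0.689709 = -0.464114
|D^4_{1,3}|² = |d^4_{1,3}(β)|² = (-0.464114)² = 0.215402 (the z-rotation phases have unit modulus)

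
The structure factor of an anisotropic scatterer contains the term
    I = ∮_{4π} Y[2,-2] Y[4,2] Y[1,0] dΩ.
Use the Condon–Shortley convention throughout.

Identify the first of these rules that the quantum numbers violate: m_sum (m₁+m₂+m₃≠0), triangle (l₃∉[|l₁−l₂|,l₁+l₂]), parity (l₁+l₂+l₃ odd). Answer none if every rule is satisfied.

m₁+m₂+m₃ = -2 + 2 + 0 = 0  ✓
triangle: need |l₁−l₂| ≤ l₃ ≤ l₁+l₂ = [2,6]; l₃=1 is outside  ✗
parity: l₁+l₂+l₃ = 7 is odd

triangle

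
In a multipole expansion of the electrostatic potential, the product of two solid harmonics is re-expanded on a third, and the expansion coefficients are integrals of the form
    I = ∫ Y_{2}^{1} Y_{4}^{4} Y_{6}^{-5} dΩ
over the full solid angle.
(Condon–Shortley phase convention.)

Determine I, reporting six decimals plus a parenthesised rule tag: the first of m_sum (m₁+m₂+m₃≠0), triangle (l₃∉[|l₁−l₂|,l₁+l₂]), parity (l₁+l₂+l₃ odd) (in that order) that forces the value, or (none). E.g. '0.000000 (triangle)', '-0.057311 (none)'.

Checks pass: Σm=0; 12 even; l₃=6∈[2,6].
(2·2+1)(2·4+1)(2·6+1) = 585
Δ: 0! 4! 8! / 13! → 1/6435
sum: t=0:+1/2304 = 1/2304
3j²(2 4 6; 0 0 0) = Δ·Π!·Σ² = 5/143  (sign +1)
sum: t=0:+1/241920 = 1/241920
3j²(2 4 6; 1 4 -5) = Δ·Π!·Σ² = 1/39  (sign -1)
combine: 4πI² = 585·5/143·1/39 = 75/143
take √, sign -1: I = -0.20429497
No selection rule forces the value: the integral is nonzero (none).

-0.204295 (none)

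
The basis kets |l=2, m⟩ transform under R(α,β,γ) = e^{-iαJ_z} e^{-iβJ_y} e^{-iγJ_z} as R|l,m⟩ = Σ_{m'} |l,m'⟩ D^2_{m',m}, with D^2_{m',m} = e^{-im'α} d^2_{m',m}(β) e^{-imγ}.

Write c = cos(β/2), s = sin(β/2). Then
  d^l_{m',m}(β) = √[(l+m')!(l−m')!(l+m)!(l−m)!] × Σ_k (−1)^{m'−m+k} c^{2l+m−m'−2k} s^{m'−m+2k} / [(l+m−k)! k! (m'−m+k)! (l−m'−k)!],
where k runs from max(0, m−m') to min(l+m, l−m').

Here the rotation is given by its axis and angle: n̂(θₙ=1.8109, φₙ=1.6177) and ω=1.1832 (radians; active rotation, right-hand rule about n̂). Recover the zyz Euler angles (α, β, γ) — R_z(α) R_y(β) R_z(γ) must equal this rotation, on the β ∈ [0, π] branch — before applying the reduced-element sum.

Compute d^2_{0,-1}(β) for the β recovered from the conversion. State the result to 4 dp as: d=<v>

Axis–angle → zyz. n̂ = (sinθₙcosφₙ, sinθₙsinφₙ, cosθₙ) = (-0.045541, +0.970245, -0.237803), ω = 1.1832.
R = I cosω + sinω [n̂]ₓ + (1−cosω) n̂n̂ᵀ gives
  R = [+0.379254, +0.192678, +0.905009; -0.247649, +0.963533, -0.101358; -0.891536, -0.185684, +0.413141]
β = atan2(√(R₁₃²+R₂₃²), R₃₃) = 1.144896; α = atan2(R₂₃, R₁₃) mod 2π = 6.171654; γ = atan2(R₃₂, −R₃₁) mod 2π = 6.077847
d^2_{0,-1}(β=1.1449) via the finite sum:
With c≡cos(β/2)=0.840577 and s≡sin(β/2)=0.541692, N=[2·2·1·6]^{1/2}=4.898979
k∈{0,1} keeps every argument non-negative
  k=0: (−1)^1·4.8990/(2)·0.8406^3·0.5417^1 = -0.788063
  k=1: (−1)^2·4.8990/(2)·0.8406^1·0.5417^3 = +0.327272
d^2_{0,-1}(1.1449) = -0.788063 +0.327272 = -0.460790

d=-0.4608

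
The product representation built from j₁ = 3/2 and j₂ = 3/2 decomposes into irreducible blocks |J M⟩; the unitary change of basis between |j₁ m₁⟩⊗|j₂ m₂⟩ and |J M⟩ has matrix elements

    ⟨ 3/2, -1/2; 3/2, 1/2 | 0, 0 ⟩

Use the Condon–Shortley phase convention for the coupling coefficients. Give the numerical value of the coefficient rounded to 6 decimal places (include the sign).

+√(1/4) = +0.500000

j₁+j₂−J=3  J+j₁−j₂=0  J−j₁+j₂=0  j₁+j₂+J+1=4
(j₁±m₁, j₂±m₂, J±M) = (1,2,2,1,0,0)
P² = 1
sum k=2..2:
  [2] +1/2 = 1/2
S = 1/2
C² = P²·S² = 1/4 ; C = +0.500000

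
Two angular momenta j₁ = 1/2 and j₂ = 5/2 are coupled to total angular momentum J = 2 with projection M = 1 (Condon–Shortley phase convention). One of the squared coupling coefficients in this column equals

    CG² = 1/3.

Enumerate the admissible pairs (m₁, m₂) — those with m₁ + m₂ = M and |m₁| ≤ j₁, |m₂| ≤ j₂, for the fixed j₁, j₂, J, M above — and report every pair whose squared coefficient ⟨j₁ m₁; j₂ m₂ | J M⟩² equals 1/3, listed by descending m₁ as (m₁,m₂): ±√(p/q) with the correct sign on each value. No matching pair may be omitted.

(1/2,1/2): +√(1/3)

Admissible pairs with m₁+m₂ = M = 1: (-1/2,3/2), (1/2,1/2)
  (m₁,m₂)=(1/2,1/2): CG² = 1/3, CG = +√(1/3)   ← matches the target
  (m₁,m₂)=(-1/2,3/2): CG² = 2/3, CG = −√(2/3)
Pairs with CG² = 1/3: (1/2,1/2): +√(1/3)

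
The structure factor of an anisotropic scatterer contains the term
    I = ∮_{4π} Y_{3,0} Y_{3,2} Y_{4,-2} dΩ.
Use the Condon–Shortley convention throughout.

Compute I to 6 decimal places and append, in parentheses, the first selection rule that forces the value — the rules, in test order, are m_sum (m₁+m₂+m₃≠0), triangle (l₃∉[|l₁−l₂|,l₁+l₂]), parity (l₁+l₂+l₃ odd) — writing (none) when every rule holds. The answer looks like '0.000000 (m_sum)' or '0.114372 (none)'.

m-sum 0 ✓  L=10 even ✓  0≤4≤6 ✓
Π(2lᵢ+1) = 7×7×9 = 441
triangle coeff Δ(3,3,4) = 1/34650
Σ_t [0,2]: t=0:+1/72 t=1:−1/16 t=2:+1/72 = -5/144
(3j)²=2/77 [(3 3 4; 0 0 0)], sign=-1
Σ_t [1,2]: t=1:−1/96 t=2:+1/72 = 1/288
(3j)²=1/462 [(3 3 4; 0 2 -2)], sign=+1
⇒ 4πI² = 3/121
I = (-1)√(3/121/(4π)) = -0.04441841
No selection rule forces the value: the integral is nonzero (none).

-0.044418 (none)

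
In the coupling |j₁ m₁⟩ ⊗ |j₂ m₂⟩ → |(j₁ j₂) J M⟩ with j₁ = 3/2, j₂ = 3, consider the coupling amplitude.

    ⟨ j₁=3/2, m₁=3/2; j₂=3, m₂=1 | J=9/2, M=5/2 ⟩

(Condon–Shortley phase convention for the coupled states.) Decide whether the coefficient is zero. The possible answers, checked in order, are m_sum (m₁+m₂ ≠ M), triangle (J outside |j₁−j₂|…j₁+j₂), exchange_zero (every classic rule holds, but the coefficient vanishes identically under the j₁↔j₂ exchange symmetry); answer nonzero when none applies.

nonzero

m-sum: m₁+m₂ = 3/2+1 = 5/2, M = 5/2  ✓
triangle: |j₁−j₂| = 3/2 ≤ J = 9/2 ≤ j₁+j₂ = 9/2  ✓
exchange: j₁≠j₂ or m₁≠m₂ — the exchange symmetry imposes no constraint here
value check: CG = +√(5/12) = +0.645497 ≠ 0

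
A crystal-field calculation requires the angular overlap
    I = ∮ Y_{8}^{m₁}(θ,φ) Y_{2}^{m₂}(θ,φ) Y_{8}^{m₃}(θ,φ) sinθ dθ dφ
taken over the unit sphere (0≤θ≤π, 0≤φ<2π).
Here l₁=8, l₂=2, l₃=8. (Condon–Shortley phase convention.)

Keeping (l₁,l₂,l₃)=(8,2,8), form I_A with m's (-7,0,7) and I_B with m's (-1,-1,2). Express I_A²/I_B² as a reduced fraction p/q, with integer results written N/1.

Shared (l₁,l₂,l₃)=(8,2,8): N and (l;000)² cancel in I_A²/I_B².
A: Δ = 2!·14!·2!/19! = 1/348840; Racah Σ t=1..2: t=1:−1/87178291200 t=2:+1/24908083200 = 1/34871316480; ⇒ 3j(8 2 8; -7 0 7)² = 125/7752, sgn -1
B: Δ = 2!·14!·2!/19! = 1/348840; Racah Σ t=0..1: t=0:+1/87091200 t=1:−1/58060800 = -1/174182400; ⇒ 3j(8 2 8; -1 -1 2)² = 7/2584, sgn -1
I_A²/I_B² = (125/7752)/(7/2584) = 125/21

125/21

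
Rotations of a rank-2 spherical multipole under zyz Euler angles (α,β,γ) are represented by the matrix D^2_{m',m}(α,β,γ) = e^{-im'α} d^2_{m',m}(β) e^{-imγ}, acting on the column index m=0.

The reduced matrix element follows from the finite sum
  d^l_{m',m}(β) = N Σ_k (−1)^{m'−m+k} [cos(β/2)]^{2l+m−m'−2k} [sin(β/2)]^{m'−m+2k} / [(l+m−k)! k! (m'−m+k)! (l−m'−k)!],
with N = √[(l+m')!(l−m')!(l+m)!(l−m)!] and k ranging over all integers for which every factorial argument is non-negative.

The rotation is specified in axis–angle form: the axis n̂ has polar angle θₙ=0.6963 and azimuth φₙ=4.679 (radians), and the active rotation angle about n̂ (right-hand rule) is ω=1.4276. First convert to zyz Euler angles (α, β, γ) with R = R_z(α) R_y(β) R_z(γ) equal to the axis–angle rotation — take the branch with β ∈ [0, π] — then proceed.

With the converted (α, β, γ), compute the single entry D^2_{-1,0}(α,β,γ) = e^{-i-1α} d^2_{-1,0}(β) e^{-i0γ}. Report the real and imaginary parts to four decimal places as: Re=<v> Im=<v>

Axis–angle → zyz. n̂ = (sinθₙcosφₙ, sinθₙsinφₙ, cosθₙ) = (-0.021411, -0.641026, +0.767221), ω = 1.4276.
R = I cosω + sinω [n̂]ₓ + (1−cosω) n̂n̂ᵀ gives
  R = [+0.143100, -0.747602, -0.648548; +0.771134, +0.494981, -0.400432; +0.620382, -0.442816, +0.647333]
β = atan2(√(R₁₃²+R₂₃²), R₃₃) = 0.866716; α = atan2(R₂₃, R₁₃) mod 2π = 3.694728; γ = atan2(R₃₂, −R₃₁) mod 2π = 3.761506
First d^2_{-1,0}(β=0.8667), then the phase factors e^{-i(-1)α} and e^{-i(0)γ}:
c=cos(0.866716/2)=0.907561, s=sin(0.866716/2)=0.419921; N=√[1·6·2·2]=4.898979
k: max(0,(0)−(-1))=1 … min(2+(0),2−(-1))=2
  k=1: (−1)^0·4.8990/(2)·0.9076^3·0.4199^1 = +0.768900
  k=2: (−1)^1·4.8990/(2)·0.9076^1·0.4199^3 = -0.164609
d^2_{-1,0}(0.8667) = +0.768900 -0.164609 = +0.604292
Phases: e^{-i·(-1)·3.6947}=-0.850881-0.525358i, e^{-i·(0)·3.7615}=+1.000000+0.000000i ⇒ D=-0.514180-0.317469i

Re=-0.5142 Im=-0.3175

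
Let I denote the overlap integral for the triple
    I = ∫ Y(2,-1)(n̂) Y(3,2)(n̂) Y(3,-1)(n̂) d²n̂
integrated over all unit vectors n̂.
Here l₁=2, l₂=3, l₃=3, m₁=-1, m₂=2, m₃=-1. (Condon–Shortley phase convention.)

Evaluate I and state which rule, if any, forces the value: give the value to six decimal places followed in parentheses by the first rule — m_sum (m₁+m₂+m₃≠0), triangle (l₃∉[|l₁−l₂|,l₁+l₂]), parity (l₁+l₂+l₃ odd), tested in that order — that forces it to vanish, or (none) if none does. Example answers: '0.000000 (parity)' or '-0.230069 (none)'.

0.162868 (none)

Checks pass: Σm=0; 8 even; l₃=3∈[1,5].
(2·2+1)(2·3+1)(2·3+1) = 245
Δ: 2! 2! 4! / 9! → 1/3780
sum: t=0:+1/24 t=1:−1/4 t=2:+1/24 = -1/6
3j²(2 3 3; 0 0 0) = Δ·Π!·Σ² = 4/105  (sign +1)
sum: t=1:−1/48 t=2:+1/12 = 1/16
3j²(2 3 3; -1 2 -1) = Δ·Π!·Σ² = 1/28  (sign +1)
combine: 4πI² = 245·4/105·1/28 = 1/3
take √, sign +1: I = 0.16286750
No selection rule forces the value: the integral is nonzero (none).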